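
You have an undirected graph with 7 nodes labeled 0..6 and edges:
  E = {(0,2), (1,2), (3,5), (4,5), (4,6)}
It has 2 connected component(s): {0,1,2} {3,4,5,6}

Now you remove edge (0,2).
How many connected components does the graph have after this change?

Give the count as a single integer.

Initial component count: 2
Remove (0,2): it was a bridge. Count increases: 2 -> 3.
  After removal, components: {0} {1,2} {3,4,5,6}
New component count: 3

Answer: 3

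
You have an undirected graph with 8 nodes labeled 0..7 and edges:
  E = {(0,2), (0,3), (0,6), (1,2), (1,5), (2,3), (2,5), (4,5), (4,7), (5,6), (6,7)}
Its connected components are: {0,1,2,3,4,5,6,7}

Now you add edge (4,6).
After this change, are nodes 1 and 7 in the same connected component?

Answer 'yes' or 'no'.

Answer: yes

Derivation:
Initial components: {0,1,2,3,4,5,6,7}
Adding edge (4,6): both already in same component {0,1,2,3,4,5,6,7}. No change.
New components: {0,1,2,3,4,5,6,7}
Are 1 and 7 in the same component? yes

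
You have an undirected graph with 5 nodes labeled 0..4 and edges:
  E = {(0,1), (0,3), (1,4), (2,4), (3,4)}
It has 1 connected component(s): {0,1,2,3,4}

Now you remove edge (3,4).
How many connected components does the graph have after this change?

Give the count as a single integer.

Answer: 1

Derivation:
Initial component count: 1
Remove (3,4): not a bridge. Count unchanged: 1.
  After removal, components: {0,1,2,3,4}
New component count: 1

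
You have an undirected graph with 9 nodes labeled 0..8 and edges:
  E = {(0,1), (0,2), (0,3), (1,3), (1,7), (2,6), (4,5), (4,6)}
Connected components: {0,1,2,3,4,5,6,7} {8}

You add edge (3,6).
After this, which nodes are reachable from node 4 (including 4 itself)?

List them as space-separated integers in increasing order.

Before: nodes reachable from 4: {0,1,2,3,4,5,6,7}
Adding (3,6): both endpoints already in same component. Reachability from 4 unchanged.
After: nodes reachable from 4: {0,1,2,3,4,5,6,7}

Answer: 0 1 2 3 4 5 6 7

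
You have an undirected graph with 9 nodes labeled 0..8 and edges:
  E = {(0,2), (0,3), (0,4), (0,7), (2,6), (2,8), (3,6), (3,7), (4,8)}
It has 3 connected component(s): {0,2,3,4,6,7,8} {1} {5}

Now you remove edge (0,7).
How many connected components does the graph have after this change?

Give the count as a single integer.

Initial component count: 3
Remove (0,7): not a bridge. Count unchanged: 3.
  After removal, components: {0,2,3,4,6,7,8} {1} {5}
New component count: 3

Answer: 3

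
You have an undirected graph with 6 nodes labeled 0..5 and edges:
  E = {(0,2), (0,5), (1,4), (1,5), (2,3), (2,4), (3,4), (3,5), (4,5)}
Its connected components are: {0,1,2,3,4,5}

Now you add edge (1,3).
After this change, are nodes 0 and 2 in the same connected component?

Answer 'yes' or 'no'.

Answer: yes

Derivation:
Initial components: {0,1,2,3,4,5}
Adding edge (1,3): both already in same component {0,1,2,3,4,5}. No change.
New components: {0,1,2,3,4,5}
Are 0 and 2 in the same component? yes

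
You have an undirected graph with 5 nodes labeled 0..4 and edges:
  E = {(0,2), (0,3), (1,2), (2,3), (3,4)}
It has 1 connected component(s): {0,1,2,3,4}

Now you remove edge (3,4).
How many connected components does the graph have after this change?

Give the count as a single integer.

Initial component count: 1
Remove (3,4): it was a bridge. Count increases: 1 -> 2.
  After removal, components: {0,1,2,3} {4}
New component count: 2

Answer: 2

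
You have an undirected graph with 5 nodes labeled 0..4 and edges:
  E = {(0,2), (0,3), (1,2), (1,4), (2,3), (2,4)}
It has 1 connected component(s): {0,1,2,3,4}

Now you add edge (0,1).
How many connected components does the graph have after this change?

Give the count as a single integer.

Answer: 1

Derivation:
Initial component count: 1
Add (0,1): endpoints already in same component. Count unchanged: 1.
New component count: 1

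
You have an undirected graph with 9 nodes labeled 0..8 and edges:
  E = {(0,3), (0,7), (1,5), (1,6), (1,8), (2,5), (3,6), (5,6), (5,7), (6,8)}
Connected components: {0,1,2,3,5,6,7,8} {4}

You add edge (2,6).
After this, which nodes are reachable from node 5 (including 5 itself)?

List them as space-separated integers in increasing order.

Before: nodes reachable from 5: {0,1,2,3,5,6,7,8}
Adding (2,6): both endpoints already in same component. Reachability from 5 unchanged.
After: nodes reachable from 5: {0,1,2,3,5,6,7,8}

Answer: 0 1 2 3 5 6 7 8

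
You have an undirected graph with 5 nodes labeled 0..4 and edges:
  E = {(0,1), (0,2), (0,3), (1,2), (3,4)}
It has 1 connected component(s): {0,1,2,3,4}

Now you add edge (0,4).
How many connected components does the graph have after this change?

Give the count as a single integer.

Initial component count: 1
Add (0,4): endpoints already in same component. Count unchanged: 1.
New component count: 1

Answer: 1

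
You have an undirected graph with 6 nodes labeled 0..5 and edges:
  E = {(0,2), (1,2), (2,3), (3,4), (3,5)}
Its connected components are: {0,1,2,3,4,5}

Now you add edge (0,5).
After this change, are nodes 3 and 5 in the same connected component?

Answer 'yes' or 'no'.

Answer: yes

Derivation:
Initial components: {0,1,2,3,4,5}
Adding edge (0,5): both already in same component {0,1,2,3,4,5}. No change.
New components: {0,1,2,3,4,5}
Are 3 and 5 in the same component? yes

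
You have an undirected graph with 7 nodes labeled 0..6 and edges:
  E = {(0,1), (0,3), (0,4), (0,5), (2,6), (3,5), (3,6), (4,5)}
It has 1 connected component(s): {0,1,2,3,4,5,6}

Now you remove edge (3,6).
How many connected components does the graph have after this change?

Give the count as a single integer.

Initial component count: 1
Remove (3,6): it was a bridge. Count increases: 1 -> 2.
  After removal, components: {0,1,3,4,5} {2,6}
New component count: 2

Answer: 2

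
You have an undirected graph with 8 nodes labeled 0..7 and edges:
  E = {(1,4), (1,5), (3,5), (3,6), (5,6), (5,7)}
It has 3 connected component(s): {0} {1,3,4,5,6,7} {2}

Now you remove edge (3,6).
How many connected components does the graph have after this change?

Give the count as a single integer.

Initial component count: 3
Remove (3,6): not a bridge. Count unchanged: 3.
  After removal, components: {0} {1,3,4,5,6,7} {2}
New component count: 3

Answer: 3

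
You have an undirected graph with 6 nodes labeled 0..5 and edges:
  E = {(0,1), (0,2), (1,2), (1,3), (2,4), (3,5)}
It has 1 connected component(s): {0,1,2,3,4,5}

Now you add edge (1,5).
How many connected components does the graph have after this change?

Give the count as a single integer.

Initial component count: 1
Add (1,5): endpoints already in same component. Count unchanged: 1.
New component count: 1

Answer: 1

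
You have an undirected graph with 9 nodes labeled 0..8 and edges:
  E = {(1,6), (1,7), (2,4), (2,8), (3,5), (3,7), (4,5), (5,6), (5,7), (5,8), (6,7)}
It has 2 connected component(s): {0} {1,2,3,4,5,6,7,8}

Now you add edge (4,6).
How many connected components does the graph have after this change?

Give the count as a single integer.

Initial component count: 2
Add (4,6): endpoints already in same component. Count unchanged: 2.
New component count: 2

Answer: 2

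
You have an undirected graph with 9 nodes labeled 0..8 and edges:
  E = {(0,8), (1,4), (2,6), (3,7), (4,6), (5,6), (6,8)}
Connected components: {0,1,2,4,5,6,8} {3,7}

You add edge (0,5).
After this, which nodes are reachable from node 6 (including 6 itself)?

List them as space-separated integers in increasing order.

Before: nodes reachable from 6: {0,1,2,4,5,6,8}
Adding (0,5): both endpoints already in same component. Reachability from 6 unchanged.
After: nodes reachable from 6: {0,1,2,4,5,6,8}

Answer: 0 1 2 4 5 6 8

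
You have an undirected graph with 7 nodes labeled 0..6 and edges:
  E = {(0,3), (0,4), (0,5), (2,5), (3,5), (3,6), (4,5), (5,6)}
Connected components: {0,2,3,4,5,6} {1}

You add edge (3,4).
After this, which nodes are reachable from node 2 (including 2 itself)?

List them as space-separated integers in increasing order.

Before: nodes reachable from 2: {0,2,3,4,5,6}
Adding (3,4): both endpoints already in same component. Reachability from 2 unchanged.
After: nodes reachable from 2: {0,2,3,4,5,6}

Answer: 0 2 3 4 5 6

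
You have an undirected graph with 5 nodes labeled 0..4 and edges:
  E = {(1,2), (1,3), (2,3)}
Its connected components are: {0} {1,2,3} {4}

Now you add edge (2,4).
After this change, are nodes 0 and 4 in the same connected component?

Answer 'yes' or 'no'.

Answer: no

Derivation:
Initial components: {0} {1,2,3} {4}
Adding edge (2,4): merges {1,2,3} and {4}.
New components: {0} {1,2,3,4}
Are 0 and 4 in the same component? no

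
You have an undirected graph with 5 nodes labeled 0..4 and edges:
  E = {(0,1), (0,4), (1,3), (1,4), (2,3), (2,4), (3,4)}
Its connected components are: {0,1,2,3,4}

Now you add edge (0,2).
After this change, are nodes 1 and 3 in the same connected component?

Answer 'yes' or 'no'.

Initial components: {0,1,2,3,4}
Adding edge (0,2): both already in same component {0,1,2,3,4}. No change.
New components: {0,1,2,3,4}
Are 1 and 3 in the same component? yes

Answer: yes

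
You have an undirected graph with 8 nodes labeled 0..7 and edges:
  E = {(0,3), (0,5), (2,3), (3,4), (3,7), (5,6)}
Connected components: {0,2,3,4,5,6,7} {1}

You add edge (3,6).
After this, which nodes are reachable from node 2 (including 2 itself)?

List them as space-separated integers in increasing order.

Before: nodes reachable from 2: {0,2,3,4,5,6,7}
Adding (3,6): both endpoints already in same component. Reachability from 2 unchanged.
After: nodes reachable from 2: {0,2,3,4,5,6,7}

Answer: 0 2 3 4 5 6 7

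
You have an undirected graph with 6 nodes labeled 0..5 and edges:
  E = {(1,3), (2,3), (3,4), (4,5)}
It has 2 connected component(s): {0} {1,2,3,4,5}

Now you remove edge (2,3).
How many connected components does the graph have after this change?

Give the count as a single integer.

Answer: 3

Derivation:
Initial component count: 2
Remove (2,3): it was a bridge. Count increases: 2 -> 3.
  After removal, components: {0} {1,3,4,5} {2}
New component count: 3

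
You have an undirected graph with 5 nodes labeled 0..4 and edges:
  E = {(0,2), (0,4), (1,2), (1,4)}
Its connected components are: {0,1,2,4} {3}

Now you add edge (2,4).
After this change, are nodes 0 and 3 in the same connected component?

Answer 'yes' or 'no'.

Initial components: {0,1,2,4} {3}
Adding edge (2,4): both already in same component {0,1,2,4}. No change.
New components: {0,1,2,4} {3}
Are 0 and 3 in the same component? no

Answer: no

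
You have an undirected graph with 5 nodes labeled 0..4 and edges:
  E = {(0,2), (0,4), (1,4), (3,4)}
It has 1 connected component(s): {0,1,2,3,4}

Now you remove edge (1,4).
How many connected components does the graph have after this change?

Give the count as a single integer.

Initial component count: 1
Remove (1,4): it was a bridge. Count increases: 1 -> 2.
  After removal, components: {0,2,3,4} {1}
New component count: 2

Answer: 2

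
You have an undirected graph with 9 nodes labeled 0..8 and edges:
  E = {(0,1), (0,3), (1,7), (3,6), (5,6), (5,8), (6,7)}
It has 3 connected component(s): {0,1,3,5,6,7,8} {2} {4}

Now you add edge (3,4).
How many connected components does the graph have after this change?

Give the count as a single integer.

Initial component count: 3
Add (3,4): merges two components. Count decreases: 3 -> 2.
New component count: 2

Answer: 2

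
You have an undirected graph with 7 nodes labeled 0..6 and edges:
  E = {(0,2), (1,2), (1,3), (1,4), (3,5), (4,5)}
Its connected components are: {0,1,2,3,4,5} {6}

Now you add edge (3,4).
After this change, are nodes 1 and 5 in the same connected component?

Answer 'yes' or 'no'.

Answer: yes

Derivation:
Initial components: {0,1,2,3,4,5} {6}
Adding edge (3,4): both already in same component {0,1,2,3,4,5}. No change.
New components: {0,1,2,3,4,5} {6}
Are 1 and 5 in the same component? yes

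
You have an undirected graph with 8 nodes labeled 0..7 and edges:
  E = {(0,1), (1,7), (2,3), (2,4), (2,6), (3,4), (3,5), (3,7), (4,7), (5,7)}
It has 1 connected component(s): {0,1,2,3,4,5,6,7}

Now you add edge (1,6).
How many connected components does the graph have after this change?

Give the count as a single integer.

Initial component count: 1
Add (1,6): endpoints already in same component. Count unchanged: 1.
New component count: 1

Answer: 1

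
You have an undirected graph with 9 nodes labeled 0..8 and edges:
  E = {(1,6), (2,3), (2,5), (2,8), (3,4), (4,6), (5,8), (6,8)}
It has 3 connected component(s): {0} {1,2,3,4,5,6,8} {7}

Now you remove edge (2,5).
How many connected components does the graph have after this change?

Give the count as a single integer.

Answer: 3

Derivation:
Initial component count: 3
Remove (2,5): not a bridge. Count unchanged: 3.
  After removal, components: {0} {1,2,3,4,5,6,8} {7}
New component count: 3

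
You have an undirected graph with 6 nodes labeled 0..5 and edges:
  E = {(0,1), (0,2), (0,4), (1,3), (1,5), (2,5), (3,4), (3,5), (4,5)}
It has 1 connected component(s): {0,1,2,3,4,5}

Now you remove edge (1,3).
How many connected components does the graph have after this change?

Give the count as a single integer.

Answer: 1

Derivation:
Initial component count: 1
Remove (1,3): not a bridge. Count unchanged: 1.
  After removal, components: {0,1,2,3,4,5}
New component count: 1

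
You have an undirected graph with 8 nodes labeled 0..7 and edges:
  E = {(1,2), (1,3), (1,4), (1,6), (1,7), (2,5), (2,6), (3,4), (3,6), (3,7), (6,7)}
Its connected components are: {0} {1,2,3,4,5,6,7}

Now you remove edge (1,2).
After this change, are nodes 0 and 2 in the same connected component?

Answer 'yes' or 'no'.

Answer: no

Derivation:
Initial components: {0} {1,2,3,4,5,6,7}
Removing edge (1,2): not a bridge — component count unchanged at 2.
New components: {0} {1,2,3,4,5,6,7}
Are 0 and 2 in the same component? no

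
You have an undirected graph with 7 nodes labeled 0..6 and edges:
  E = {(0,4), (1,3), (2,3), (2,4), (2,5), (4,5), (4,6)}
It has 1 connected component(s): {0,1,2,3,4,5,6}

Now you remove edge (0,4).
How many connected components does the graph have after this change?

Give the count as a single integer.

Initial component count: 1
Remove (0,4): it was a bridge. Count increases: 1 -> 2.
  After removal, components: {0} {1,2,3,4,5,6}
New component count: 2

Answer: 2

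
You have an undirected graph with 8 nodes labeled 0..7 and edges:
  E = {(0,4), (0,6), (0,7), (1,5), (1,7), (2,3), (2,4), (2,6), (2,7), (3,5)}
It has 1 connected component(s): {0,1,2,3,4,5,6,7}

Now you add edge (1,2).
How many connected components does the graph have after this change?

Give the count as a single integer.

Answer: 1

Derivation:
Initial component count: 1
Add (1,2): endpoints already in same component. Count unchanged: 1.
New component count: 1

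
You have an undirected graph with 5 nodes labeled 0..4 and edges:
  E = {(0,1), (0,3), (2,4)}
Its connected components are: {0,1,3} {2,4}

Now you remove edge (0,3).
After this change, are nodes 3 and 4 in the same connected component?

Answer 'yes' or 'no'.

Answer: no

Derivation:
Initial components: {0,1,3} {2,4}
Removing edge (0,3): it was a bridge — component count 2 -> 3.
New components: {0,1} {2,4} {3}
Are 3 and 4 in the same component? no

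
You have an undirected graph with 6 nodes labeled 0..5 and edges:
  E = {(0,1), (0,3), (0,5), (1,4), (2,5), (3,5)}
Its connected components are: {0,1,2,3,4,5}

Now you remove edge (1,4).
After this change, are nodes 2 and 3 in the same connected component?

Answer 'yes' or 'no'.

Answer: yes

Derivation:
Initial components: {0,1,2,3,4,5}
Removing edge (1,4): it was a bridge — component count 1 -> 2.
New components: {0,1,2,3,5} {4}
Are 2 and 3 in the same component? yes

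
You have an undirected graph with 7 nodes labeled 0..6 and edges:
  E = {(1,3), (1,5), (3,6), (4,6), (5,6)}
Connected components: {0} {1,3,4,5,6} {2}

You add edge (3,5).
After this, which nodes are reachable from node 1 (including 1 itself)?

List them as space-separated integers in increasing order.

Answer: 1 3 4 5 6

Derivation:
Before: nodes reachable from 1: {1,3,4,5,6}
Adding (3,5): both endpoints already in same component. Reachability from 1 unchanged.
After: nodes reachable from 1: {1,3,4,5,6}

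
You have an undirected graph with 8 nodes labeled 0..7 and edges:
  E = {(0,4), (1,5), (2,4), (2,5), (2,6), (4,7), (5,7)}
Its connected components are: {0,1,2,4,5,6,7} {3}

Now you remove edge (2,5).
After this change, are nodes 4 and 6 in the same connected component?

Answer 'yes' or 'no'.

Initial components: {0,1,2,4,5,6,7} {3}
Removing edge (2,5): not a bridge — component count unchanged at 2.
New components: {0,1,2,4,5,6,7} {3}
Are 4 and 6 in the same component? yes

Answer: yes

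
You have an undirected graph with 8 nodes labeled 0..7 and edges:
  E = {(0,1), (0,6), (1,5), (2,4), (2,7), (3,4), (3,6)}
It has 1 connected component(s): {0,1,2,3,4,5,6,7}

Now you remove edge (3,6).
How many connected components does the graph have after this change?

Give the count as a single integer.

Initial component count: 1
Remove (3,6): it was a bridge. Count increases: 1 -> 2.
  After removal, components: {0,1,5,6} {2,3,4,7}
New component count: 2

Answer: 2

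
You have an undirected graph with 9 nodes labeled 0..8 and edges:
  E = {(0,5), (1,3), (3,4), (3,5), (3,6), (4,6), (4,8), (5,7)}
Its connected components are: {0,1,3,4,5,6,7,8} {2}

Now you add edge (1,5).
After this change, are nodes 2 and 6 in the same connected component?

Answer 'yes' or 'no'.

Answer: no

Derivation:
Initial components: {0,1,3,4,5,6,7,8} {2}
Adding edge (1,5): both already in same component {0,1,3,4,5,6,7,8}. No change.
New components: {0,1,3,4,5,6,7,8} {2}
Are 2 and 6 in the same component? no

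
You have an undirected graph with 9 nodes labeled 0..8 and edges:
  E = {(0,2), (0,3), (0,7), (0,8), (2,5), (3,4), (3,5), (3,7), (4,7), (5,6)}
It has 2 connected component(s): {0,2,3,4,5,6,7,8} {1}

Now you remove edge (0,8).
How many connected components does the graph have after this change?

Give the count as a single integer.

Answer: 3

Derivation:
Initial component count: 2
Remove (0,8): it was a bridge. Count increases: 2 -> 3.
  After removal, components: {0,2,3,4,5,6,7} {1} {8}
New component count: 3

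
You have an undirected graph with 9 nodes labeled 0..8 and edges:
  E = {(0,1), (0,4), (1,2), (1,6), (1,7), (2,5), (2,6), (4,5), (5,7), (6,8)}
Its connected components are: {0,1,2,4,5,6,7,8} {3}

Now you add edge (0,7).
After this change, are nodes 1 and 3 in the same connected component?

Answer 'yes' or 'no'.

Initial components: {0,1,2,4,5,6,7,8} {3}
Adding edge (0,7): both already in same component {0,1,2,4,5,6,7,8}. No change.
New components: {0,1,2,4,5,6,7,8} {3}
Are 1 and 3 in the same component? no

Answer: no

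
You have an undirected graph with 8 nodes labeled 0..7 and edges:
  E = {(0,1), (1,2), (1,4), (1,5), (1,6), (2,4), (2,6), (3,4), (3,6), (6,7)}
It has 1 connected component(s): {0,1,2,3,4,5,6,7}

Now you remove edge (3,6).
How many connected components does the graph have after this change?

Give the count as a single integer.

Answer: 1

Derivation:
Initial component count: 1
Remove (3,6): not a bridge. Count unchanged: 1.
  After removal, components: {0,1,2,3,4,5,6,7}
New component count: 1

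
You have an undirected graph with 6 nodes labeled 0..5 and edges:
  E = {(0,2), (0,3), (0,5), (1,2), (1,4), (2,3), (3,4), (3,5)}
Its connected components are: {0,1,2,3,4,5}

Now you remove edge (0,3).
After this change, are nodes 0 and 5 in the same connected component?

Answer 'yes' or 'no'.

Answer: yes

Derivation:
Initial components: {0,1,2,3,4,5}
Removing edge (0,3): not a bridge — component count unchanged at 1.
New components: {0,1,2,3,4,5}
Are 0 and 5 in the same component? yes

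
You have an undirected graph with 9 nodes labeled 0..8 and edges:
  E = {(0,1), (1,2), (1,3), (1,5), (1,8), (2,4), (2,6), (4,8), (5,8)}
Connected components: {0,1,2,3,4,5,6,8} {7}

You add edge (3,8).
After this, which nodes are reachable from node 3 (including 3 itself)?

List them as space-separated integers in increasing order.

Answer: 0 1 2 3 4 5 6 8

Derivation:
Before: nodes reachable from 3: {0,1,2,3,4,5,6,8}
Adding (3,8): both endpoints already in same component. Reachability from 3 unchanged.
After: nodes reachable from 3: {0,1,2,3,4,5,6,8}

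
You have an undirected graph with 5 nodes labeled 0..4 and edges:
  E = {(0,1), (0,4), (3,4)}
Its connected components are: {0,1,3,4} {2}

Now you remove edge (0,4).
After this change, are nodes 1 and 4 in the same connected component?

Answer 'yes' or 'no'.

Initial components: {0,1,3,4} {2}
Removing edge (0,4): it was a bridge — component count 2 -> 3.
New components: {0,1} {2} {3,4}
Are 1 and 4 in the same component? no

Answer: no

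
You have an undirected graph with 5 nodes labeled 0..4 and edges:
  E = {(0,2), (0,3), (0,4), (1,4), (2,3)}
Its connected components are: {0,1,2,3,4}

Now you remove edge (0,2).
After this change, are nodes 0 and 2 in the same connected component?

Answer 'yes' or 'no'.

Answer: yes

Derivation:
Initial components: {0,1,2,3,4}
Removing edge (0,2): not a bridge — component count unchanged at 1.
New components: {0,1,2,3,4}
Are 0 and 2 in the same component? yes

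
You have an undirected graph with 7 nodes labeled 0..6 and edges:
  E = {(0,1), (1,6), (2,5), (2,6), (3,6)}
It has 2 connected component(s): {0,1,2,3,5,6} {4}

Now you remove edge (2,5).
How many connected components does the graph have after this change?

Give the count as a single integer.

Answer: 3

Derivation:
Initial component count: 2
Remove (2,5): it was a bridge. Count increases: 2 -> 3.
  After removal, components: {0,1,2,3,6} {4} {5}
New component count: 3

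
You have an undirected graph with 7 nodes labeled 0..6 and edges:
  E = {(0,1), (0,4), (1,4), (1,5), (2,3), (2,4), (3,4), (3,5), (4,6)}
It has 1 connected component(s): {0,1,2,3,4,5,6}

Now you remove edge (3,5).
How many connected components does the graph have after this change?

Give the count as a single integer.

Initial component count: 1
Remove (3,5): not a bridge. Count unchanged: 1.
  After removal, components: {0,1,2,3,4,5,6}
New component count: 1

Answer: 1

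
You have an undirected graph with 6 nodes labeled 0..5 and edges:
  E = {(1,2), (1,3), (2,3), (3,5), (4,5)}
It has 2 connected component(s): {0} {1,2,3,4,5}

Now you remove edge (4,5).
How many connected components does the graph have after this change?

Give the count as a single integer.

Answer: 3

Derivation:
Initial component count: 2
Remove (4,5): it was a bridge. Count increases: 2 -> 3.
  After removal, components: {0} {1,2,3,5} {4}
New component count: 3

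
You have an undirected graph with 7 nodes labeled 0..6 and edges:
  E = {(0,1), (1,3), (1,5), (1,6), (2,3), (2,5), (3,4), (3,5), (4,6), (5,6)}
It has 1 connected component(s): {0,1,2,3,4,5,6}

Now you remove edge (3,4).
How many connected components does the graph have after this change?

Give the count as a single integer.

Answer: 1

Derivation:
Initial component count: 1
Remove (3,4): not a bridge. Count unchanged: 1.
  After removal, components: {0,1,2,3,4,5,6}
New component count: 1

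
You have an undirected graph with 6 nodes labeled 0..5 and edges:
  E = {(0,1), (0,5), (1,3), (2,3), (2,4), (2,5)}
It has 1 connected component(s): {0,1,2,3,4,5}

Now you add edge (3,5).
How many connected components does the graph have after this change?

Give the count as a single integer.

Initial component count: 1
Add (3,5): endpoints already in same component. Count unchanged: 1.
New component count: 1

Answer: 1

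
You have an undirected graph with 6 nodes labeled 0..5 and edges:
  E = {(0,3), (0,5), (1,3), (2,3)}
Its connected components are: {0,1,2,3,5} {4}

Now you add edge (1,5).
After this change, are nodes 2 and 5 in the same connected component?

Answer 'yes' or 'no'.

Initial components: {0,1,2,3,5} {4}
Adding edge (1,5): both already in same component {0,1,2,3,5}. No change.
New components: {0,1,2,3,5} {4}
Are 2 and 5 in the same component? yes

Answer: yes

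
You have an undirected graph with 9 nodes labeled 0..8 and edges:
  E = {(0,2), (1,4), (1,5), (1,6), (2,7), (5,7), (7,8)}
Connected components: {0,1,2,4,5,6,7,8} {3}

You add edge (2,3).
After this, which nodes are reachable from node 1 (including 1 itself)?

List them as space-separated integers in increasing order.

Answer: 0 1 2 3 4 5 6 7 8

Derivation:
Before: nodes reachable from 1: {0,1,2,4,5,6,7,8}
Adding (2,3): merges 1's component with another. Reachability grows.
After: nodes reachable from 1: {0,1,2,3,4,5,6,7,8}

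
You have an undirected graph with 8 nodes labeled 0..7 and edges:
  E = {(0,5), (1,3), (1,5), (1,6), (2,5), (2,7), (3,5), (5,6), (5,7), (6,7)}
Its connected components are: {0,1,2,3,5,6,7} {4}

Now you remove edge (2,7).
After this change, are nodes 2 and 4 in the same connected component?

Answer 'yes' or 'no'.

Answer: no

Derivation:
Initial components: {0,1,2,3,5,6,7} {4}
Removing edge (2,7): not a bridge — component count unchanged at 2.
New components: {0,1,2,3,5,6,7} {4}
Are 2 and 4 in the same component? no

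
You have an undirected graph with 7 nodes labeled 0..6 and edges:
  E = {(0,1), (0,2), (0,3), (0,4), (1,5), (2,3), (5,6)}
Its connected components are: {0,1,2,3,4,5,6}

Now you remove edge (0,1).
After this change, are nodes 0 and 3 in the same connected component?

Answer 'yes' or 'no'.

Answer: yes

Derivation:
Initial components: {0,1,2,3,4,5,6}
Removing edge (0,1): it was a bridge — component count 1 -> 2.
New components: {0,2,3,4} {1,5,6}
Are 0 and 3 in the same component? yes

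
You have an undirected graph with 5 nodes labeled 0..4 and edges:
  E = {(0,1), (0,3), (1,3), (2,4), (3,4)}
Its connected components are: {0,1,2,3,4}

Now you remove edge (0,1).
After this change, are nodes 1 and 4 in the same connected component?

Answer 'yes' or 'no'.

Initial components: {0,1,2,3,4}
Removing edge (0,1): not a bridge — component count unchanged at 1.
New components: {0,1,2,3,4}
Are 1 and 4 in the same component? yes

Answer: yes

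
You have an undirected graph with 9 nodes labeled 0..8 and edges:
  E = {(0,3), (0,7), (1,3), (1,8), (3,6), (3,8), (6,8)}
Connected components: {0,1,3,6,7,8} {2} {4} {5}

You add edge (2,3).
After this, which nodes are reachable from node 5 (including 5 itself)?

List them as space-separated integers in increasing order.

Before: nodes reachable from 5: {5}
Adding (2,3): merges two components, but neither contains 5. Reachability from 5 unchanged.
After: nodes reachable from 5: {5}

Answer: 5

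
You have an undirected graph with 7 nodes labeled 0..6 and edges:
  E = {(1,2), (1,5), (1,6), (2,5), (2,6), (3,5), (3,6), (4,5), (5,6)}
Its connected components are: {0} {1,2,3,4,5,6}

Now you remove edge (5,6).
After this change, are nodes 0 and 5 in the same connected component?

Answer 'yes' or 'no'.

Initial components: {0} {1,2,3,4,5,6}
Removing edge (5,6): not a bridge — component count unchanged at 2.
New components: {0} {1,2,3,4,5,6}
Are 0 and 5 in the same component? no

Answer: no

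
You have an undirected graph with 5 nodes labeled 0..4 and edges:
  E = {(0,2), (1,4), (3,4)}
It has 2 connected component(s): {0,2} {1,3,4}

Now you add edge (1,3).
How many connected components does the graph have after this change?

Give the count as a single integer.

Initial component count: 2
Add (1,3): endpoints already in same component. Count unchanged: 2.
New component count: 2

Answer: 2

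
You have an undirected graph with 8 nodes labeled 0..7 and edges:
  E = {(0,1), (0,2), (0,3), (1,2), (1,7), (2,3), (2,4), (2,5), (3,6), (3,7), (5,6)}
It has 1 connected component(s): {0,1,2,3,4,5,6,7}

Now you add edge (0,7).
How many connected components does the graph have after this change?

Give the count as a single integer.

Answer: 1

Derivation:
Initial component count: 1
Add (0,7): endpoints already in same component. Count unchanged: 1.
New component count: 1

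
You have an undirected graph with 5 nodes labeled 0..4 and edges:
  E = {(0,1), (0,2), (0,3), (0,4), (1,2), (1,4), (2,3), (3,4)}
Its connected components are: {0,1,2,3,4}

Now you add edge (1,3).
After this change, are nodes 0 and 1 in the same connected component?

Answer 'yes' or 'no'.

Initial components: {0,1,2,3,4}
Adding edge (1,3): both already in same component {0,1,2,3,4}. No change.
New components: {0,1,2,3,4}
Are 0 and 1 in the same component? yes

Answer: yes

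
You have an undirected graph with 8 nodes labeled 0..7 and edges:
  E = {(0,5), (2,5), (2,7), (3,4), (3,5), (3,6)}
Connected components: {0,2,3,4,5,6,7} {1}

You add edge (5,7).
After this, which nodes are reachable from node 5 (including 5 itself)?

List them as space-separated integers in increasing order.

Answer: 0 2 3 4 5 6 7

Derivation:
Before: nodes reachable from 5: {0,2,3,4,5,6,7}
Adding (5,7): both endpoints already in same component. Reachability from 5 unchanged.
After: nodes reachable from 5: {0,2,3,4,5,6,7}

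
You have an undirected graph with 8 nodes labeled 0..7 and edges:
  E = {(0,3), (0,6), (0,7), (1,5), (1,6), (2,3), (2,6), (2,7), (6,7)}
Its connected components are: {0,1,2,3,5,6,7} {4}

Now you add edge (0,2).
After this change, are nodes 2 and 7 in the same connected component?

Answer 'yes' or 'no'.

Answer: yes

Derivation:
Initial components: {0,1,2,3,5,6,7} {4}
Adding edge (0,2): both already in same component {0,1,2,3,5,6,7}. No change.
New components: {0,1,2,3,5,6,7} {4}
Are 2 and 7 in the same component? yes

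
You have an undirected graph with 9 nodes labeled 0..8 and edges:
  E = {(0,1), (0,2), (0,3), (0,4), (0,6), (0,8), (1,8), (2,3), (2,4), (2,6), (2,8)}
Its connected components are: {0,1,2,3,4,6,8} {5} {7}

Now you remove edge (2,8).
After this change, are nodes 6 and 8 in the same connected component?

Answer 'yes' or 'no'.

Initial components: {0,1,2,3,4,6,8} {5} {7}
Removing edge (2,8): not a bridge — component count unchanged at 3.
New components: {0,1,2,3,4,6,8} {5} {7}
Are 6 and 8 in the same component? yes

Answer: yes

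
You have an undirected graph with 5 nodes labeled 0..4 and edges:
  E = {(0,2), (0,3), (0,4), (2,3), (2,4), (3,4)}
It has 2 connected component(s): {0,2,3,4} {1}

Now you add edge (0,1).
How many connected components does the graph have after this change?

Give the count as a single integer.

Answer: 1

Derivation:
Initial component count: 2
Add (0,1): merges two components. Count decreases: 2 -> 1.
New component count: 1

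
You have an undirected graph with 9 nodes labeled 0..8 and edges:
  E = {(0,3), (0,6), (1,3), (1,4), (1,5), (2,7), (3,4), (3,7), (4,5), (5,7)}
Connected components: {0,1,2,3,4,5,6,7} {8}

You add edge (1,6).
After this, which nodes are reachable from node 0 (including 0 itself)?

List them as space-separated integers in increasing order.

Answer: 0 1 2 3 4 5 6 7

Derivation:
Before: nodes reachable from 0: {0,1,2,3,4,5,6,7}
Adding (1,6): both endpoints already in same component. Reachability from 0 unchanged.
After: nodes reachable from 0: {0,1,2,3,4,5,6,7}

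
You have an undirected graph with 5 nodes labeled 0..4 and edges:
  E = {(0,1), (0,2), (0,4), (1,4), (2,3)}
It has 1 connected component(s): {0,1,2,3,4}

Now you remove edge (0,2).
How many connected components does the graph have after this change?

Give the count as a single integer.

Answer: 2

Derivation:
Initial component count: 1
Remove (0,2): it was a bridge. Count increases: 1 -> 2.
  After removal, components: {0,1,4} {2,3}
New component count: 2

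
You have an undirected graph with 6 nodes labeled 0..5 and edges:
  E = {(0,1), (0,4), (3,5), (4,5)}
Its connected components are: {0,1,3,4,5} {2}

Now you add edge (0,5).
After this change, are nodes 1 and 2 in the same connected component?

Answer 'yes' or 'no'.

Answer: no

Derivation:
Initial components: {0,1,3,4,5} {2}
Adding edge (0,5): both already in same component {0,1,3,4,5}. No change.
New components: {0,1,3,4,5} {2}
Are 1 and 2 in the same component? no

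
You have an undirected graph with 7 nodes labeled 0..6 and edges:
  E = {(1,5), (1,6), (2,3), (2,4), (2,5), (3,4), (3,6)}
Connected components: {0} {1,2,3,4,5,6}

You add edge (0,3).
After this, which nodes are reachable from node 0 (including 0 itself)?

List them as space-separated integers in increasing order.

Before: nodes reachable from 0: {0}
Adding (0,3): merges 0's component with another. Reachability grows.
After: nodes reachable from 0: {0,1,2,3,4,5,6}

Answer: 0 1 2 3 4 5 6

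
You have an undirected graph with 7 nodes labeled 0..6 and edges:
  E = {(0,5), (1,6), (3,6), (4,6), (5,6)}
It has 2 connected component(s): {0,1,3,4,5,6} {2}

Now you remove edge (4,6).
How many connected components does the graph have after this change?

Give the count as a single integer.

Answer: 3

Derivation:
Initial component count: 2
Remove (4,6): it was a bridge. Count increases: 2 -> 3.
  After removal, components: {0,1,3,5,6} {2} {4}
New component count: 3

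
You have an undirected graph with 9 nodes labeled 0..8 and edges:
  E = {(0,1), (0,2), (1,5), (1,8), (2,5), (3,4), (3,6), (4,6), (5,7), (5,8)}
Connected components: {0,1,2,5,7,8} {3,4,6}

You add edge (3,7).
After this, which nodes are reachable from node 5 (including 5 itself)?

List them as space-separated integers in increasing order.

Before: nodes reachable from 5: {0,1,2,5,7,8}
Adding (3,7): merges 5's component with another. Reachability grows.
After: nodes reachable from 5: {0,1,2,3,4,5,6,7,8}

Answer: 0 1 2 3 4 5 6 7 8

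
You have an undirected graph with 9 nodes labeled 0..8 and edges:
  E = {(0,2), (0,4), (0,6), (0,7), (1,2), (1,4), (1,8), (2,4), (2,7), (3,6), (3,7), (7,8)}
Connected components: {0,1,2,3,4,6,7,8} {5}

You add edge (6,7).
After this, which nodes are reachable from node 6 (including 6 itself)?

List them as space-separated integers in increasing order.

Answer: 0 1 2 3 4 6 7 8

Derivation:
Before: nodes reachable from 6: {0,1,2,3,4,6,7,8}
Adding (6,7): both endpoints already in same component. Reachability from 6 unchanged.
After: nodes reachable from 6: {0,1,2,3,4,6,7,8}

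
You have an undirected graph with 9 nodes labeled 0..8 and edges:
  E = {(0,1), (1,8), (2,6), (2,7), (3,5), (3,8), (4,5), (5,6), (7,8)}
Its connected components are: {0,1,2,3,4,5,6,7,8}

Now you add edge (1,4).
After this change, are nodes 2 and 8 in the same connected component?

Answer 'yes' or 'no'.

Answer: yes

Derivation:
Initial components: {0,1,2,3,4,5,6,7,8}
Adding edge (1,4): both already in same component {0,1,2,3,4,5,6,7,8}. No change.
New components: {0,1,2,3,4,5,6,7,8}
Are 2 and 8 in the same component? yes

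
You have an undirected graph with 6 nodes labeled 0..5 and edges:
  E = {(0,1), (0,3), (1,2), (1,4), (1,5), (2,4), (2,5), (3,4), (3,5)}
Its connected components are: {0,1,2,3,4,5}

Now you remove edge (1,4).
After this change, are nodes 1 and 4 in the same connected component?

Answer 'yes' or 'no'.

Initial components: {0,1,2,3,4,5}
Removing edge (1,4): not a bridge — component count unchanged at 1.
New components: {0,1,2,3,4,5}
Are 1 and 4 in the same component? yes

Answer: yes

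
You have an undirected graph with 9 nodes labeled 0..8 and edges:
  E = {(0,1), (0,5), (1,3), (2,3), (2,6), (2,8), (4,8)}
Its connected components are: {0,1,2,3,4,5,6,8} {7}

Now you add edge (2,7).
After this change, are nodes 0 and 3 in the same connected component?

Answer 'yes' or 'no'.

Initial components: {0,1,2,3,4,5,6,8} {7}
Adding edge (2,7): merges {0,1,2,3,4,5,6,8} and {7}.
New components: {0,1,2,3,4,5,6,7,8}
Are 0 and 3 in the same component? yes

Answer: yes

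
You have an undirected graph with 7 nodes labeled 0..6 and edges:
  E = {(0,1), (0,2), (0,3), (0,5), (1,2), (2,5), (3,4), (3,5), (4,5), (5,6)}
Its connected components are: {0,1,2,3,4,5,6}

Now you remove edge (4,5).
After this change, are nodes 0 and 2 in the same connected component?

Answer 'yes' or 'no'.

Initial components: {0,1,2,3,4,5,6}
Removing edge (4,5): not a bridge — component count unchanged at 1.
New components: {0,1,2,3,4,5,6}
Are 0 and 2 in the same component? yes

Answer: yes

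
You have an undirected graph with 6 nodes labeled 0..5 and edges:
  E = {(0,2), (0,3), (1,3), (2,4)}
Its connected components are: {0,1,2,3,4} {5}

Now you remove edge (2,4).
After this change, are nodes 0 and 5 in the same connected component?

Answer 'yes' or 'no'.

Answer: no

Derivation:
Initial components: {0,1,2,3,4} {5}
Removing edge (2,4): it was a bridge — component count 2 -> 3.
New components: {0,1,2,3} {4} {5}
Are 0 and 5 in the same component? no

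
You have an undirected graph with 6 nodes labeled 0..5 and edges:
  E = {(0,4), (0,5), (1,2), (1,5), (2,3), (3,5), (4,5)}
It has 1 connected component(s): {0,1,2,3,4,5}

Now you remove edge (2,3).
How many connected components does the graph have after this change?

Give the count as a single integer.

Initial component count: 1
Remove (2,3): not a bridge. Count unchanged: 1.
  After removal, components: {0,1,2,3,4,5}
New component count: 1

Answer: 1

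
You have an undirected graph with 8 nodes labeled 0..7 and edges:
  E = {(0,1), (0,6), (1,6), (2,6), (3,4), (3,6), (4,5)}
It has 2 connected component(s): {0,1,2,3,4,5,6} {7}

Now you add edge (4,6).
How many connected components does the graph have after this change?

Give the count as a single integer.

Answer: 2

Derivation:
Initial component count: 2
Add (4,6): endpoints already in same component. Count unchanged: 2.
New component count: 2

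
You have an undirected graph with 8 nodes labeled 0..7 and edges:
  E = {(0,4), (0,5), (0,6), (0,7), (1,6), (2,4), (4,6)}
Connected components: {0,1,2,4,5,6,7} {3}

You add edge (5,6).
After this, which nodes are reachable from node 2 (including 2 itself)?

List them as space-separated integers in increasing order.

Answer: 0 1 2 4 5 6 7

Derivation:
Before: nodes reachable from 2: {0,1,2,4,5,6,7}
Adding (5,6): both endpoints already in same component. Reachability from 2 unchanged.
After: nodes reachable from 2: {0,1,2,4,5,6,7}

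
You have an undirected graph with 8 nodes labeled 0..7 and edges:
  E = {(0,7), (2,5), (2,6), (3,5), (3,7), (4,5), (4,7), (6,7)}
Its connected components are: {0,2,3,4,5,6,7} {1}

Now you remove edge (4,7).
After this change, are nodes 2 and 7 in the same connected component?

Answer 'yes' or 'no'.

Initial components: {0,2,3,4,5,6,7} {1}
Removing edge (4,7): not a bridge — component count unchanged at 2.
New components: {0,2,3,4,5,6,7} {1}
Are 2 and 7 in the same component? yes

Answer: yes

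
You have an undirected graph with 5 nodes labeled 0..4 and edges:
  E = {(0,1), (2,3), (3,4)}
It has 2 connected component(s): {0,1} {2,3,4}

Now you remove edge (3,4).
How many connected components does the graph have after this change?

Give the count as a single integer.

Initial component count: 2
Remove (3,4): it was a bridge. Count increases: 2 -> 3.
  After removal, components: {0,1} {2,3} {4}
New component count: 3

Answer: 3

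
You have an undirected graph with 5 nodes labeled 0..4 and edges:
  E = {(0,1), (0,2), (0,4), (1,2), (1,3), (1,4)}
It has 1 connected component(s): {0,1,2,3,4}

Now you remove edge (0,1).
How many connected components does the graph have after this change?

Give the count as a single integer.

Initial component count: 1
Remove (0,1): not a bridge. Count unchanged: 1.
  After removal, components: {0,1,2,3,4}
New component count: 1

Answer: 1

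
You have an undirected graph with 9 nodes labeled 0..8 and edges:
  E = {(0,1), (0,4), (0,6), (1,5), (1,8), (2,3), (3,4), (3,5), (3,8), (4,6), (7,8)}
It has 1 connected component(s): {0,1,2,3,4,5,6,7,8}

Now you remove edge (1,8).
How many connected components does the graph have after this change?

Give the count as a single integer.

Initial component count: 1
Remove (1,8): not a bridge. Count unchanged: 1.
  After removal, components: {0,1,2,3,4,5,6,7,8}
New component count: 1

Answer: 1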